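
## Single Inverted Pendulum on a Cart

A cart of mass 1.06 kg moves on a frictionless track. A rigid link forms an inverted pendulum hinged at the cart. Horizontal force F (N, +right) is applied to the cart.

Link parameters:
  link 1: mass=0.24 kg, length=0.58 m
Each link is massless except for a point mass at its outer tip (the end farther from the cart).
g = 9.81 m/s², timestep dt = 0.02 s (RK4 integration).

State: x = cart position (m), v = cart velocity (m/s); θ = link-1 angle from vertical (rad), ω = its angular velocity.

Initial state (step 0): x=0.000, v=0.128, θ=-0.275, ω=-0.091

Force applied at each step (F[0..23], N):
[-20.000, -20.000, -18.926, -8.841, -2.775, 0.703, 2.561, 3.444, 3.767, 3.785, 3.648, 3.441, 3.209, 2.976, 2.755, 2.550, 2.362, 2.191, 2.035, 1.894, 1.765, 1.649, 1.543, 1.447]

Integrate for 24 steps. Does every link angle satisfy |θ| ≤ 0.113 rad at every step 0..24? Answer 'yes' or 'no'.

apply F[0]=-20.000 → step 1: x=-0.001, v=-0.232, θ=-0.272, ω=0.415
apply F[1]=-20.000 → step 2: x=-0.009, v=-0.593, θ=-0.258, ω=0.926
apply F[2]=-18.926 → step 3: x=-0.025, v=-0.935, θ=-0.235, ω=1.416
apply F[3]=-8.841 → step 4: x=-0.045, v=-1.092, θ=-0.205, ω=1.606
apply F[4]=-2.775 → step 5: x=-0.067, v=-1.137, θ=-0.173, ω=1.619
apply F[5]=+0.703 → step 6: x=-0.090, v=-1.118, θ=-0.141, ω=1.534
apply F[6]=+2.561 → step 7: x=-0.112, v=-1.065, θ=-0.112, ω=1.401
apply F[7]=+3.444 → step 8: x=-0.132, v=-0.997, θ=-0.085, ω=1.250
apply F[8]=+3.767 → step 9: x=-0.151, v=-0.923, θ=-0.062, ω=1.098
apply F[9]=+3.785 → step 10: x=-0.169, v=-0.849, θ=-0.041, ω=0.954
apply F[10]=+3.648 → step 11: x=-0.185, v=-0.779, θ=-0.024, ω=0.822
apply F[11]=+3.441 → step 12: x=-0.200, v=-0.714, θ=-0.008, ω=0.704
apply F[12]=+3.209 → step 13: x=-0.214, v=-0.653, θ=0.005, ω=0.599
apply F[13]=+2.976 → step 14: x=-0.226, v=-0.597, θ=0.016, ω=0.506
apply F[14]=+2.755 → step 15: x=-0.238, v=-0.546, θ=0.025, ω=0.425
apply F[15]=+2.550 → step 16: x=-0.248, v=-0.499, θ=0.033, ω=0.354
apply F[16]=+2.362 → step 17: x=-0.258, v=-0.456, θ=0.039, ω=0.293
apply F[17]=+2.191 → step 18: x=-0.267, v=-0.417, θ=0.045, ω=0.239
apply F[18]=+2.035 → step 19: x=-0.275, v=-0.381, θ=0.049, ω=0.192
apply F[19]=+1.894 → step 20: x=-0.282, v=-0.347, θ=0.052, ω=0.152
apply F[20]=+1.765 → step 21: x=-0.288, v=-0.316, θ=0.055, ω=0.117
apply F[21]=+1.649 → step 22: x=-0.295, v=-0.288, θ=0.057, ω=0.086
apply F[22]=+1.543 → step 23: x=-0.300, v=-0.261, θ=0.059, ω=0.060
apply F[23]=+1.447 → step 24: x=-0.305, v=-0.236, θ=0.060, ω=0.038
Max |angle| over trajectory = 0.275 rad; bound = 0.113 → exceeded.

Answer: no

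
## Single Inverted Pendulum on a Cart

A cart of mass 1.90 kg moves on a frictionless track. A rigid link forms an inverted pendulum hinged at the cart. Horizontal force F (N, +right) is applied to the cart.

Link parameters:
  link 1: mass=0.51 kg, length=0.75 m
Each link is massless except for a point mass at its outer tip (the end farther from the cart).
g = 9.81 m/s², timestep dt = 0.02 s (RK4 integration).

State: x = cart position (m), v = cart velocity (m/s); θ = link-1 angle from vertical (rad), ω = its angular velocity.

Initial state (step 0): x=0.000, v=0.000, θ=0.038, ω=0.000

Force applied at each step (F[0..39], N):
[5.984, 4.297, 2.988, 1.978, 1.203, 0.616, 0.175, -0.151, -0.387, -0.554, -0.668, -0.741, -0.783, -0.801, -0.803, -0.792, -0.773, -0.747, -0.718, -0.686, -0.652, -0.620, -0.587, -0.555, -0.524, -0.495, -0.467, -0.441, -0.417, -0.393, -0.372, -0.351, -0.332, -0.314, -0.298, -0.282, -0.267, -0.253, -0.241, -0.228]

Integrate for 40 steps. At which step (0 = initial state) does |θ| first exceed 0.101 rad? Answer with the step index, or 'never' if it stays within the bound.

Answer: never

Derivation:
apply F[0]=+5.984 → step 1: x=0.001, v=0.061, θ=0.037, ω=-0.071
apply F[1]=+4.297 → step 2: x=0.002, v=0.104, θ=0.035, ω=-0.120
apply F[2]=+2.988 → step 3: x=0.005, v=0.134, θ=0.033, ω=-0.150
apply F[3]=+1.978 → step 4: x=0.008, v=0.153, θ=0.030, ω=-0.168
apply F[4]=+1.203 → step 5: x=0.011, v=0.164, θ=0.026, ω=-0.175
apply F[5]=+0.616 → step 6: x=0.014, v=0.170, θ=0.023, ω=-0.176
apply F[6]=+0.175 → step 7: x=0.017, v=0.170, θ=0.019, ω=-0.171
apply F[7]=-0.151 → step 8: x=0.021, v=0.168, θ=0.016, ω=-0.163
apply F[8]=-0.387 → step 9: x=0.024, v=0.163, θ=0.013, ω=-0.153
apply F[9]=-0.554 → step 10: x=0.027, v=0.157, θ=0.010, ω=-0.142
apply F[10]=-0.668 → step 11: x=0.030, v=0.149, θ=0.007, ω=-0.130
apply F[11]=-0.741 → step 12: x=0.033, v=0.141, θ=0.004, ω=-0.117
apply F[12]=-0.783 → step 13: x=0.036, v=0.133, θ=0.002, ω=-0.105
apply F[13]=-0.801 → step 14: x=0.039, v=0.124, θ=0.000, ω=-0.094
apply F[14]=-0.803 → step 15: x=0.041, v=0.116, θ=-0.002, ω=-0.083
apply F[15]=-0.792 → step 16: x=0.043, v=0.107, θ=-0.003, ω=-0.072
apply F[16]=-0.773 → step 17: x=0.045, v=0.099, θ=-0.004, ω=-0.063
apply F[17]=-0.747 → step 18: x=0.047, v=0.092, θ=-0.006, ω=-0.054
apply F[18]=-0.718 → step 19: x=0.049, v=0.085, θ=-0.007, ω=-0.046
apply F[19]=-0.686 → step 20: x=0.051, v=0.078, θ=-0.007, ω=-0.039
apply F[20]=-0.652 → step 21: x=0.052, v=0.071, θ=-0.008, ω=-0.032
apply F[21]=-0.620 → step 22: x=0.053, v=0.065, θ=-0.009, ω=-0.026
apply F[22]=-0.587 → step 23: x=0.055, v=0.060, θ=-0.009, ω=-0.021
apply F[23]=-0.555 → step 24: x=0.056, v=0.054, θ=-0.010, ω=-0.016
apply F[24]=-0.524 → step 25: x=0.057, v=0.049, θ=-0.010, ω=-0.012
apply F[25]=-0.495 → step 26: x=0.058, v=0.045, θ=-0.010, ω=-0.008
apply F[26]=-0.467 → step 27: x=0.059, v=0.040, θ=-0.010, ω=-0.005
apply F[27]=-0.441 → step 28: x=0.059, v=0.036, θ=-0.010, ω=-0.002
apply F[28]=-0.417 → step 29: x=0.060, v=0.032, θ=-0.010, ω=0.000
apply F[29]=-0.393 → step 30: x=0.061, v=0.029, θ=-0.010, ω=0.002
apply F[30]=-0.372 → step 31: x=0.061, v=0.025, θ=-0.010, ω=0.004
apply F[31]=-0.351 → step 32: x=0.062, v=0.022, θ=-0.010, ω=0.006
apply F[32]=-0.332 → step 33: x=0.062, v=0.019, θ=-0.010, ω=0.007
apply F[33]=-0.314 → step 34: x=0.062, v=0.016, θ=-0.010, ω=0.008
apply F[34]=-0.298 → step 35: x=0.063, v=0.014, θ=-0.010, ω=0.009
apply F[35]=-0.282 → step 36: x=0.063, v=0.011, θ=-0.009, ω=0.010
apply F[36]=-0.267 → step 37: x=0.063, v=0.009, θ=-0.009, ω=0.010
apply F[37]=-0.253 → step 38: x=0.063, v=0.007, θ=-0.009, ω=0.011
apply F[38]=-0.241 → step 39: x=0.063, v=0.005, θ=-0.009, ω=0.011
apply F[39]=-0.228 → step 40: x=0.064, v=0.003, θ=-0.009, ω=0.012
max |θ| = 0.038 ≤ 0.101 over all 41 states.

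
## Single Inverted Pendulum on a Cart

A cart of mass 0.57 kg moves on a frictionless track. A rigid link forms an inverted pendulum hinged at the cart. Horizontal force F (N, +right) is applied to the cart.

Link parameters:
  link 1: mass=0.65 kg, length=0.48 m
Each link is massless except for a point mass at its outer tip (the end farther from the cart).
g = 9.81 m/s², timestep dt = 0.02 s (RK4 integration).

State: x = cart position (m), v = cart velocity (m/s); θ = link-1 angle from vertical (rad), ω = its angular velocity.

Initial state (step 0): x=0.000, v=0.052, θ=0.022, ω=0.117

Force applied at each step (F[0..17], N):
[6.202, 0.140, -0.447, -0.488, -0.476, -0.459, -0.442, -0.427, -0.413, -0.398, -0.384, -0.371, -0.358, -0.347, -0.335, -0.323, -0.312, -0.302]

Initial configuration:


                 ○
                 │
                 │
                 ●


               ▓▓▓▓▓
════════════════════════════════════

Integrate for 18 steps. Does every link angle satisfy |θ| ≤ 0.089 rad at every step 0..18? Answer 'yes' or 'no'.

apply F[0]=+6.202 → step 1: x=0.003, v=0.265, θ=0.020, ω=-0.317
apply F[1]=+0.140 → step 2: x=0.008, v=0.266, θ=0.014, ω=-0.313
apply F[2]=-0.447 → step 3: x=0.014, v=0.248, θ=0.008, ω=-0.271
apply F[3]=-0.488 → step 4: x=0.018, v=0.229, θ=0.003, ω=-0.230
apply F[4]=-0.476 → step 5: x=0.023, v=0.213, θ=-0.001, ω=-0.195
apply F[5]=-0.459 → step 6: x=0.027, v=0.197, θ=-0.005, ω=-0.164
apply F[6]=-0.442 → step 7: x=0.031, v=0.183, θ=-0.008, ω=-0.137
apply F[7]=-0.427 → step 8: x=0.034, v=0.170, θ=-0.010, ω=-0.114
apply F[8]=-0.413 → step 9: x=0.038, v=0.158, θ=-0.013, ω=-0.094
apply F[9]=-0.398 → step 10: x=0.041, v=0.147, θ=-0.014, ω=-0.077
apply F[10]=-0.384 → step 11: x=0.043, v=0.137, θ=-0.016, ω=-0.062
apply F[11]=-0.371 → step 12: x=0.046, v=0.128, θ=-0.017, ω=-0.049
apply F[12]=-0.358 → step 13: x=0.049, v=0.119, θ=-0.018, ω=-0.038
apply F[13]=-0.347 → step 14: x=0.051, v=0.111, θ=-0.018, ω=-0.028
apply F[14]=-0.335 → step 15: x=0.053, v=0.103, θ=-0.019, ω=-0.020
apply F[15]=-0.323 → step 16: x=0.055, v=0.096, θ=-0.019, ω=-0.013
apply F[16]=-0.312 → step 17: x=0.057, v=0.090, θ=-0.019, ω=-0.007
apply F[17]=-0.302 → step 18: x=0.059, v=0.083, θ=-0.019, ω=-0.001
Max |angle| over trajectory = 0.022 rad; bound = 0.089 → within bound.

Answer: yes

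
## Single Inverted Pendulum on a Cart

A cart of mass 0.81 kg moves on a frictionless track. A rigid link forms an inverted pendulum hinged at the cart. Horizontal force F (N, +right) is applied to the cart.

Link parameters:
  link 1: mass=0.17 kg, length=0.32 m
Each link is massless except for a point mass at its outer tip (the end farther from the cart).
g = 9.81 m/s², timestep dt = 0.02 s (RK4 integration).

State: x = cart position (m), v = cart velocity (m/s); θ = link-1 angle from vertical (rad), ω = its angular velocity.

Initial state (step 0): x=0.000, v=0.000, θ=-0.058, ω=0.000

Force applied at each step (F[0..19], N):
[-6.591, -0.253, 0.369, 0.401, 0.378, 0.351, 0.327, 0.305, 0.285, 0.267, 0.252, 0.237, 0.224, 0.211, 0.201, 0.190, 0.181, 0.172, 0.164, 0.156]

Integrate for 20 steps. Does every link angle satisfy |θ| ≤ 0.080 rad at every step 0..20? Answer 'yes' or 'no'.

Answer: yes

Derivation:
apply F[0]=-6.591 → step 1: x=-0.002, v=-0.160, θ=-0.053, ω=0.466
apply F[1]=-0.253 → step 2: x=-0.005, v=-0.165, θ=-0.044, ω=0.449
apply F[2]=+0.369 → step 3: x=-0.008, v=-0.154, θ=-0.036, ω=0.391
apply F[3]=+0.401 → step 4: x=-0.011, v=-0.143, θ=-0.029, ω=0.336
apply F[4]=+0.378 → step 5: x=-0.014, v=-0.132, θ=-0.022, ω=0.288
apply F[5]=+0.351 → step 6: x=-0.016, v=-0.123, θ=-0.017, ω=0.247
apply F[6]=+0.327 → step 7: x=-0.019, v=-0.114, θ=-0.012, ω=0.211
apply F[7]=+0.305 → step 8: x=-0.021, v=-0.106, θ=-0.009, ω=0.179
apply F[8]=+0.285 → step 9: x=-0.023, v=-0.099, θ=-0.005, ω=0.152
apply F[9]=+0.267 → step 10: x=-0.025, v=-0.092, θ=-0.002, ω=0.129
apply F[10]=+0.252 → step 11: x=-0.027, v=-0.086, θ=-0.000, ω=0.109
apply F[11]=+0.237 → step 12: x=-0.028, v=-0.080, θ=0.002, ω=0.091
apply F[12]=+0.224 → step 13: x=-0.030, v=-0.075, θ=0.004, ω=0.076
apply F[13]=+0.211 → step 14: x=-0.031, v=-0.070, θ=0.005, ω=0.063
apply F[14]=+0.201 → step 15: x=-0.033, v=-0.065, θ=0.006, ω=0.052
apply F[15]=+0.190 → step 16: x=-0.034, v=-0.060, θ=0.007, ω=0.042
apply F[16]=+0.181 → step 17: x=-0.035, v=-0.056, θ=0.008, ω=0.033
apply F[17]=+0.172 → step 18: x=-0.036, v=-0.052, θ=0.008, ω=0.026
apply F[18]=+0.164 → step 19: x=-0.037, v=-0.049, θ=0.009, ω=0.020
apply F[19]=+0.156 → step 20: x=-0.038, v=-0.045, θ=0.009, ω=0.015
Max |angle| over trajectory = 0.058 rad; bound = 0.080 → within bound.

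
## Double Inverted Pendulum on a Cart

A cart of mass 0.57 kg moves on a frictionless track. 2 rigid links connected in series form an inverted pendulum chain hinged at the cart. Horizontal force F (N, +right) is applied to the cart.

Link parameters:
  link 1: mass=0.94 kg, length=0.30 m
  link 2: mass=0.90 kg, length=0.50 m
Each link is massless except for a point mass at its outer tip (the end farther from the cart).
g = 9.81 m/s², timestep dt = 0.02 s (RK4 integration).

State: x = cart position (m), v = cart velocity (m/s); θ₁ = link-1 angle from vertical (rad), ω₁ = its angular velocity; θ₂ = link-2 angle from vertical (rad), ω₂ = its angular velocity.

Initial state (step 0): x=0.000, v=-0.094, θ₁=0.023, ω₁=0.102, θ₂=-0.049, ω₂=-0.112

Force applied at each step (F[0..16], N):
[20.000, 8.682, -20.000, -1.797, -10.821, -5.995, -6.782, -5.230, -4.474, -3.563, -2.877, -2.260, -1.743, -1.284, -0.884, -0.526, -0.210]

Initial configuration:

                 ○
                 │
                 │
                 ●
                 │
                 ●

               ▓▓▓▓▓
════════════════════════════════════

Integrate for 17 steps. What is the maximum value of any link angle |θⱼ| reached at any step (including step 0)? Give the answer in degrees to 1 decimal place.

apply F[0]=+20.000 → step 1: x=0.005, v=0.597, θ₁=0.003, ω₁=-2.147, θ₂=-0.052, ω₂=-0.164
apply F[1]=+8.682 → step 2: x=0.020, v=0.911, θ₁=-0.051, ω₁=-3.194, θ₂=-0.055, ω₂=-0.183
apply F[2]=-20.000 → step 3: x=0.032, v=0.262, θ₁=-0.093, ω₁=-1.100, θ₂=-0.059, ω₂=-0.166
apply F[3]=-1.797 → step 4: x=0.037, v=0.262, θ₁=-0.116, ω₁=-1.194, θ₂=-0.062, ω₂=-0.134
apply F[4]=-10.821 → step 5: x=0.039, v=-0.027, θ₁=-0.131, ω₁=-0.365, θ₂=-0.064, ω₂=-0.080
apply F[5]=-5.995 → step 6: x=0.038, v=-0.147, θ₁=-0.136, ω₁=-0.102, θ₂=-0.065, ω₂=-0.023
apply F[6]=-6.782 → step 7: x=0.033, v=-0.291, θ₁=-0.135, ω₁=0.240, θ₂=-0.065, ω₂=0.036
apply F[7]=-5.230 → step 8: x=0.026, v=-0.388, θ₁=-0.128, ω₁=0.429, θ₂=-0.064, ω₂=0.090
apply F[8]=-4.474 → step 9: x=0.018, v=-0.465, θ₁=-0.118, ω₁=0.564, θ₂=-0.061, ω₂=0.138
apply F[9]=-3.563 → step 10: x=0.008, v=-0.518, θ₁=-0.106, ω₁=0.634, θ₂=-0.058, ω₂=0.179
apply F[10]=-2.877 → step 11: x=-0.003, v=-0.556, θ₁=-0.093, ω₁=0.667, θ₂=-0.054, ω₂=0.212
apply F[11]=-2.260 → step 12: x=-0.014, v=-0.581, θ₁=-0.080, ω₁=0.673, θ₂=-0.050, ω₂=0.238
apply F[12]=-1.743 → step 13: x=-0.026, v=-0.596, θ₁=-0.067, ω₁=0.660, θ₂=-0.045, ω₂=0.258
apply F[13]=-1.284 → step 14: x=-0.038, v=-0.604, θ₁=-0.054, ω₁=0.634, θ₂=-0.040, ω₂=0.272
apply F[14]=-0.884 → step 15: x=-0.050, v=-0.605, θ₁=-0.042, ω₁=0.601, θ₂=-0.034, ω₂=0.280
apply F[15]=-0.526 → step 16: x=-0.062, v=-0.601, θ₁=-0.030, ω₁=0.562, θ₂=-0.028, ω₂=0.283
apply F[16]=-0.210 → step 17: x=-0.074, v=-0.593, θ₁=-0.019, ω₁=0.520, θ₂=-0.023, ω₂=0.282
Max |angle| over trajectory = 0.136 rad = 7.8°.

Answer: 7.8°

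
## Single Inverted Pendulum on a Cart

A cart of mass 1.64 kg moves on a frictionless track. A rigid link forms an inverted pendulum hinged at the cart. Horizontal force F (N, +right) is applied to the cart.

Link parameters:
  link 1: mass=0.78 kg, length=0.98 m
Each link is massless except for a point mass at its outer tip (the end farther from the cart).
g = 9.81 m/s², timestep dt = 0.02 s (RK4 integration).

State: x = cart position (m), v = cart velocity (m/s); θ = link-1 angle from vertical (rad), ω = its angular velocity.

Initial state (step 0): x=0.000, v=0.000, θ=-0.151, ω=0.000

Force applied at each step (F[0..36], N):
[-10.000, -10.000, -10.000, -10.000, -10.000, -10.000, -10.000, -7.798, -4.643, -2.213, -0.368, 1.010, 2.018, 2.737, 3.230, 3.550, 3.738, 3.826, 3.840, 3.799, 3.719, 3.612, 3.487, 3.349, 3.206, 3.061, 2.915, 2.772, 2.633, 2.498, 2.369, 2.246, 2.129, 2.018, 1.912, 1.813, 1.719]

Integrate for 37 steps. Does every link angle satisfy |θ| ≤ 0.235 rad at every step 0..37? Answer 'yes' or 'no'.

Answer: yes

Derivation:
apply F[0]=-10.000 → step 1: x=-0.001, v=-0.107, θ=-0.150, ω=0.078
apply F[1]=-10.000 → step 2: x=-0.004, v=-0.214, θ=-0.148, ω=0.156
apply F[2]=-10.000 → step 3: x=-0.010, v=-0.322, θ=-0.144, ω=0.236
apply F[3]=-10.000 → step 4: x=-0.017, v=-0.430, θ=-0.138, ω=0.316
apply F[4]=-10.000 → step 5: x=-0.027, v=-0.538, θ=-0.131, ω=0.399
apply F[5]=-10.000 → step 6: x=-0.039, v=-0.648, θ=-0.122, ω=0.485
apply F[6]=-10.000 → step 7: x=-0.053, v=-0.759, θ=-0.112, ω=0.574
apply F[7]=-7.798 → step 8: x=-0.069, v=-0.844, θ=-0.100, ω=0.639
apply F[8]=-4.643 → step 9: x=-0.086, v=-0.892, θ=-0.087, ω=0.669
apply F[9]=-2.213 → step 10: x=-0.104, v=-0.912, θ=-0.073, ω=0.674
apply F[10]=-0.368 → step 11: x=-0.122, v=-0.910, θ=-0.060, ω=0.659
apply F[11]=+1.010 → step 12: x=-0.140, v=-0.893, θ=-0.047, ω=0.631
apply F[12]=+2.018 → step 13: x=-0.158, v=-0.865, θ=-0.035, ω=0.594
apply F[13]=+2.737 → step 14: x=-0.175, v=-0.829, θ=-0.023, ω=0.551
apply F[14]=+3.230 → step 15: x=-0.191, v=-0.788, θ=-0.013, ω=0.506
apply F[15]=+3.550 → step 16: x=-0.206, v=-0.744, θ=-0.003, ω=0.459
apply F[16]=+3.738 → step 17: x=-0.221, v=-0.699, θ=0.006, ω=0.413
apply F[17]=+3.826 → step 18: x=-0.234, v=-0.653, θ=0.013, ω=0.368
apply F[18]=+3.840 → step 19: x=-0.247, v=-0.608, θ=0.020, ω=0.326
apply F[19]=+3.799 → step 20: x=-0.259, v=-0.563, θ=0.026, ω=0.285
apply F[20]=+3.719 → step 21: x=-0.270, v=-0.521, θ=0.032, ω=0.247
apply F[21]=+3.612 → step 22: x=-0.280, v=-0.480, θ=0.036, ω=0.213
apply F[22]=+3.487 → step 23: x=-0.289, v=-0.441, θ=0.040, ω=0.181
apply F[23]=+3.349 → step 24: x=-0.297, v=-0.404, θ=0.044, ω=0.151
apply F[24]=+3.206 → step 25: x=-0.305, v=-0.369, θ=0.046, ω=0.125
apply F[25]=+3.061 → step 26: x=-0.312, v=-0.336, θ=0.049, ω=0.101
apply F[26]=+2.915 → step 27: x=-0.318, v=-0.305, θ=0.050, ω=0.079
apply F[27]=+2.772 → step 28: x=-0.324, v=-0.276, θ=0.052, ω=0.060
apply F[28]=+2.633 → step 29: x=-0.329, v=-0.249, θ=0.053, ω=0.043
apply F[29]=+2.498 → step 30: x=-0.334, v=-0.224, θ=0.054, ω=0.027
apply F[30]=+2.369 → step 31: x=-0.338, v=-0.200, θ=0.054, ω=0.014
apply F[31]=+2.246 → step 32: x=-0.342, v=-0.178, θ=0.054, ω=0.002
apply F[32]=+2.129 → step 33: x=-0.346, v=-0.157, θ=0.054, ω=-0.009
apply F[33]=+2.018 → step 34: x=-0.348, v=-0.137, θ=0.054, ω=-0.018
apply F[34]=+1.912 → step 35: x=-0.351, v=-0.119, θ=0.053, ω=-0.026
apply F[35]=+1.813 → step 36: x=-0.353, v=-0.102, θ=0.053, ω=-0.033
apply F[36]=+1.719 → step 37: x=-0.355, v=-0.086, θ=0.052, ω=-0.038
Max |angle| over trajectory = 0.151 rad; bound = 0.235 → within bound.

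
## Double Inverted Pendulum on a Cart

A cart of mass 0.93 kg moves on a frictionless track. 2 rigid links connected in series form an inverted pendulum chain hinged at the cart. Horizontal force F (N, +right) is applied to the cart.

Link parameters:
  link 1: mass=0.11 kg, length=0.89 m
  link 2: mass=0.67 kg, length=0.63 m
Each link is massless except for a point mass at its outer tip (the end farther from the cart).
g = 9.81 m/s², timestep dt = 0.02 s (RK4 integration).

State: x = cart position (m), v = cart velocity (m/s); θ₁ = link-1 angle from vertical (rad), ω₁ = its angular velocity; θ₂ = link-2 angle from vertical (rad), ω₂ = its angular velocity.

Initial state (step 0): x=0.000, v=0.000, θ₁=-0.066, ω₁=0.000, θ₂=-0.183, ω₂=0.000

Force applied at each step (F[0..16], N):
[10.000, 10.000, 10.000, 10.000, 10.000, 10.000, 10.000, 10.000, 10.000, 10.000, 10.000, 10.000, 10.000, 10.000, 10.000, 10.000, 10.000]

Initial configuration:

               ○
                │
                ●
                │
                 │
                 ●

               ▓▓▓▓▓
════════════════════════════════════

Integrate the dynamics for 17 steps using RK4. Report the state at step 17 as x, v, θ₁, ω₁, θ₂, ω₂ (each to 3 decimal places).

Answer: x=0.643, v=3.597, θ₁=-0.593, ω₁=-3.948, θ₂=-0.653, ω₂=-1.423

Derivation:
apply F[0]=+10.000 → step 1: x=0.002, v=0.224, θ₁=-0.067, ω₁=-0.134, θ₂=-0.185, ω₂=-0.220
apply F[1]=+10.000 → step 2: x=0.009, v=0.449, θ₁=-0.071, ω₁=-0.268, θ₂=-0.192, ω₂=-0.439
apply F[2]=+10.000 → step 3: x=0.020, v=0.674, θ₁=-0.078, ω₁=-0.405, θ₂=-0.203, ω₂=-0.658
apply F[3]=+10.000 → step 4: x=0.036, v=0.899, θ₁=-0.088, ω₁=-0.546, θ₂=-0.218, ω₂=-0.874
apply F[4]=+10.000 → step 5: x=0.056, v=1.126, θ₁=-0.100, ω₁=-0.693, θ₂=-0.238, ω₂=-1.087
apply F[5]=+10.000 → step 6: x=0.081, v=1.352, θ₁=-0.115, ω₁=-0.849, θ₂=-0.262, ω₂=-1.293
apply F[6]=+10.000 → step 7: x=0.110, v=1.579, θ₁=-0.134, ω₁=-1.016, θ₂=-0.289, ω₂=-1.486
apply F[7]=+10.000 → step 8: x=0.144, v=1.806, θ₁=-0.156, ω₁=-1.200, θ₂=-0.321, ω₂=-1.662
apply F[8]=+10.000 → step 9: x=0.183, v=2.032, θ₁=-0.182, ω₁=-1.403, θ₂=-0.356, ω₂=-1.812
apply F[9]=+10.000 → step 10: x=0.225, v=2.257, θ₁=-0.212, ω₁=-1.632, θ₂=-0.393, ω₂=-1.929
apply F[10]=+10.000 → step 11: x=0.273, v=2.479, θ₁=-0.248, ω₁=-1.888, θ₂=-0.433, ω₂=-2.004
apply F[11]=+10.000 → step 12: x=0.325, v=2.697, θ₁=-0.288, ω₁=-2.176, θ₂=-0.473, ω₂=-2.030
apply F[12]=+10.000 → step 13: x=0.381, v=2.908, θ₁=-0.335, ω₁=-2.497, θ₂=-0.513, ω₂=-1.999
apply F[13]=+10.000 → step 14: x=0.441, v=3.109, θ₁=-0.388, ω₁=-2.848, θ₂=-0.553, ω₂=-1.908
apply F[14]=+10.000 → step 15: x=0.505, v=3.295, θ₁=-0.449, ω₁=-3.222, θ₂=-0.589, ω₂=-1.764
apply F[15]=+10.000 → step 16: x=0.572, v=3.460, θ₁=-0.517, ω₁=-3.599, θ₂=-0.623, ω₂=-1.587
apply F[16]=+10.000 → step 17: x=0.643, v=3.597, θ₁=-0.593, ω₁=-3.948, θ₂=-0.653, ω₂=-1.423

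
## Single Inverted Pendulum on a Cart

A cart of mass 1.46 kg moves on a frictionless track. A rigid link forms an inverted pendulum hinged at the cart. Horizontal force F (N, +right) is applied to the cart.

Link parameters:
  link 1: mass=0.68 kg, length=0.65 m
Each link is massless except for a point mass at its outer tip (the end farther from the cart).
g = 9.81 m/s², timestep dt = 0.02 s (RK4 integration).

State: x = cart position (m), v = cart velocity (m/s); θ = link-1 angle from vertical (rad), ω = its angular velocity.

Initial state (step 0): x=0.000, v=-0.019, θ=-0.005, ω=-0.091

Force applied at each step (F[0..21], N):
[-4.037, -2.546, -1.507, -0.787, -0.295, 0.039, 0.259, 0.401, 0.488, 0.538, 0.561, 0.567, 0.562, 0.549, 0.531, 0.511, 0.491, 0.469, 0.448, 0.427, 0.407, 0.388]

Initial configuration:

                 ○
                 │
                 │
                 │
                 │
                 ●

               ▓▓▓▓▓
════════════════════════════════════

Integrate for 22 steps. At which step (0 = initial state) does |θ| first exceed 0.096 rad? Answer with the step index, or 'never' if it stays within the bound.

apply F[0]=-4.037 → step 1: x=-0.001, v=-0.074, θ=-0.006, ω=-0.008
apply F[1]=-2.546 → step 2: x=-0.003, v=-0.108, θ=-0.006, ω=0.043
apply F[2]=-1.507 → step 3: x=-0.005, v=-0.128, θ=-0.005, ω=0.072
apply F[3]=-0.787 → step 4: x=-0.008, v=-0.139, θ=-0.003, ω=0.087
apply F[4]=-0.295 → step 5: x=-0.011, v=-0.143, θ=-0.001, ω=0.092
apply F[5]=+0.039 → step 6: x=-0.013, v=-0.142, θ=0.001, ω=0.091
apply F[6]=+0.259 → step 7: x=-0.016, v=-0.139, θ=0.002, ω=0.087
apply F[7]=+0.401 → step 8: x=-0.019, v=-0.133, θ=0.004, ω=0.080
apply F[8]=+0.488 → step 9: x=-0.022, v=-0.127, θ=0.006, ω=0.072
apply F[9]=+0.538 → step 10: x=-0.024, v=-0.120, θ=0.007, ω=0.063
apply F[10]=+0.561 → step 11: x=-0.026, v=-0.113, θ=0.008, ω=0.055
apply F[11]=+0.567 → step 12: x=-0.029, v=-0.106, θ=0.009, ω=0.047
apply F[12]=+0.562 → step 13: x=-0.031, v=-0.100, θ=0.010, ω=0.039
apply F[13]=+0.549 → step 14: x=-0.033, v=-0.093, θ=0.011, ω=0.032
apply F[14]=+0.531 → step 15: x=-0.034, v=-0.087, θ=0.011, ω=0.026
apply F[15]=+0.511 → step 16: x=-0.036, v=-0.081, θ=0.012, ω=0.020
apply F[16]=+0.491 → step 17: x=-0.038, v=-0.075, θ=0.012, ω=0.015
apply F[17]=+0.469 → step 18: x=-0.039, v=-0.070, θ=0.012, ω=0.011
apply F[18]=+0.448 → step 19: x=-0.040, v=-0.065, θ=0.013, ω=0.007
apply F[19]=+0.427 → step 20: x=-0.042, v=-0.060, θ=0.013, ω=0.003
apply F[20]=+0.407 → step 21: x=-0.043, v=-0.056, θ=0.013, ω=0.000
apply F[21]=+0.388 → step 22: x=-0.044, v=-0.052, θ=0.013, ω=-0.002
max |θ| = 0.013 ≤ 0.096 over all 23 states.

Answer: never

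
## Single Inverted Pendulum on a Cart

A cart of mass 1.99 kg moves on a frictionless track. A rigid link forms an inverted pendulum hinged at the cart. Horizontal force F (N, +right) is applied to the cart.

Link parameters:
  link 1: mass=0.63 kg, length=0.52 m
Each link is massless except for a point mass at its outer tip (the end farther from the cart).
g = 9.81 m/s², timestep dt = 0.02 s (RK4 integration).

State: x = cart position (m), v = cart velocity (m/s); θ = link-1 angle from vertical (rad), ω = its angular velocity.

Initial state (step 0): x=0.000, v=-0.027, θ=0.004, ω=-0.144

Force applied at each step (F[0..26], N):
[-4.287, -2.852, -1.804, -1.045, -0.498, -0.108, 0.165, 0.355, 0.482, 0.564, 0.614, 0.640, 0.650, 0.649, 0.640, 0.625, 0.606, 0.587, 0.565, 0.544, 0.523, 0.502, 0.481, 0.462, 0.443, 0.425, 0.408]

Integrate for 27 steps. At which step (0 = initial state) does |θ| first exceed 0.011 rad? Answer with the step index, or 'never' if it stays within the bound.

apply F[0]=-4.287 → step 1: x=-0.001, v=-0.070, θ=0.002, ω=-0.060
apply F[1]=-2.852 → step 2: x=-0.003, v=-0.099, θ=0.001, ω=-0.004
apply F[2]=-1.804 → step 3: x=-0.005, v=-0.117, θ=0.002, ω=0.032
apply F[3]=-1.045 → step 4: x=-0.007, v=-0.128, θ=0.002, ω=0.053
apply F[4]=-0.498 → step 5: x=-0.010, v=-0.133, θ=0.004, ω=0.064
apply F[5]=-0.108 → step 6: x=-0.013, v=-0.134, θ=0.005, ω=0.068
apply F[6]=+0.165 → step 7: x=-0.015, v=-0.133, θ=0.006, ω=0.068
apply F[7]=+0.355 → step 8: x=-0.018, v=-0.130, θ=0.008, ω=0.064
apply F[8]=+0.482 → step 9: x=-0.020, v=-0.126, θ=0.009, ω=0.059
apply F[9]=+0.564 → step 10: x=-0.023, v=-0.121, θ=0.010, ω=0.053
apply F[10]=+0.614 → step 11: x=-0.025, v=-0.115, θ=0.011, ω=0.046
apply F[11]=+0.640 → step 12: x=-0.027, v=-0.109, θ=0.012, ω=0.040
apply F[12]=+0.650 → step 13: x=-0.030, v=-0.104, θ=0.013, ω=0.033
apply F[13]=+0.649 → step 14: x=-0.032, v=-0.098, θ=0.013, ω=0.027
apply F[14]=+0.640 → step 15: x=-0.034, v=-0.092, θ=0.014, ω=0.021
apply F[15]=+0.625 → step 16: x=-0.035, v=-0.087, θ=0.014, ω=0.016
apply F[16]=+0.606 → step 17: x=-0.037, v=-0.082, θ=0.014, ω=0.011
apply F[17]=+0.587 → step 18: x=-0.039, v=-0.077, θ=0.014, ω=0.007
apply F[18]=+0.565 → step 19: x=-0.040, v=-0.072, θ=0.015, ω=0.004
apply F[19]=+0.544 → step 20: x=-0.041, v=-0.067, θ=0.015, ω=0.000
apply F[20]=+0.523 → step 21: x=-0.043, v=-0.063, θ=0.015, ω=-0.003
apply F[21]=+0.502 → step 22: x=-0.044, v=-0.059, θ=0.015, ω=-0.005
apply F[22]=+0.481 → step 23: x=-0.045, v=-0.055, θ=0.014, ω=-0.007
apply F[23]=+0.462 → step 24: x=-0.046, v=-0.051, θ=0.014, ω=-0.009
apply F[24]=+0.443 → step 25: x=-0.047, v=-0.047, θ=0.014, ω=-0.010
apply F[25]=+0.425 → step 26: x=-0.048, v=-0.044, θ=0.014, ω=-0.012
apply F[26]=+0.408 → step 27: x=-0.049, v=-0.041, θ=0.014, ω=-0.013
|θ| = 0.012 > 0.011 first at step 12.

Answer: 12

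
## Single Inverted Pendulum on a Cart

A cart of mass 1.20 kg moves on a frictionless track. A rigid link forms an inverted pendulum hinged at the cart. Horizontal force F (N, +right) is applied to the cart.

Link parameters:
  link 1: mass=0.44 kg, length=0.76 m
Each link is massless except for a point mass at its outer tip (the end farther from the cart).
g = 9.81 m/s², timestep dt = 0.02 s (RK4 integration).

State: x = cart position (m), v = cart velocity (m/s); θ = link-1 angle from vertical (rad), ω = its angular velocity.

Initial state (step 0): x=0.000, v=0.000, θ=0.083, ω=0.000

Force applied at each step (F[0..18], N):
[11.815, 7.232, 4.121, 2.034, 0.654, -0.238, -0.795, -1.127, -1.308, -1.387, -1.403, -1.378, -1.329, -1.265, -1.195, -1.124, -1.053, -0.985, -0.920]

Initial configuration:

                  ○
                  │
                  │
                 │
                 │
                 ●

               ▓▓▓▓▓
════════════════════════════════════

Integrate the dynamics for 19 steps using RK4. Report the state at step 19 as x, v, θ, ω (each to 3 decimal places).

apply F[0]=+11.815 → step 1: x=0.002, v=0.191, θ=0.081, ω=-0.229
apply F[1]=+7.232 → step 2: x=0.007, v=0.305, θ=0.075, ω=-0.359
apply F[2]=+4.121 → step 3: x=0.014, v=0.369, θ=0.067, ω=-0.424
apply F[3]=+2.034 → step 4: x=0.021, v=0.398, θ=0.058, ω=-0.447
apply F[4]=+0.654 → step 5: x=0.029, v=0.405, θ=0.049, ω=-0.442
apply F[5]=-0.238 → step 6: x=0.037, v=0.398, θ=0.041, ω=-0.421
apply F[6]=-0.795 → step 7: x=0.045, v=0.382, θ=0.033, ω=-0.391
apply F[7]=-1.127 → step 8: x=0.053, v=0.362, θ=0.025, ω=-0.356
apply F[8]=-1.308 → step 9: x=0.060, v=0.338, θ=0.018, ω=-0.319
apply F[9]=-1.387 → step 10: x=0.066, v=0.314, θ=0.012, ω=-0.284
apply F[10]=-1.403 → step 11: x=0.072, v=0.290, θ=0.007, ω=-0.249
apply F[11]=-1.378 → step 12: x=0.078, v=0.267, θ=0.002, ω=-0.218
apply F[12]=-1.329 → step 13: x=0.083, v=0.244, θ=-0.002, ω=-0.188
apply F[13]=-1.265 → step 14: x=0.087, v=0.224, θ=-0.005, ω=-0.162
apply F[14]=-1.195 → step 15: x=0.092, v=0.204, θ=-0.008, ω=-0.138
apply F[15]=-1.124 → step 16: x=0.096, v=0.186, θ=-0.011, ω=-0.117
apply F[16]=-1.053 → step 17: x=0.099, v=0.169, θ=-0.013, ω=-0.098
apply F[17]=-0.985 → step 18: x=0.102, v=0.154, θ=-0.015, ω=-0.081
apply F[18]=-0.920 → step 19: x=0.105, v=0.140, θ=-0.016, ω=-0.066

Answer: x=0.105, v=0.140, θ=-0.016, ω=-0.066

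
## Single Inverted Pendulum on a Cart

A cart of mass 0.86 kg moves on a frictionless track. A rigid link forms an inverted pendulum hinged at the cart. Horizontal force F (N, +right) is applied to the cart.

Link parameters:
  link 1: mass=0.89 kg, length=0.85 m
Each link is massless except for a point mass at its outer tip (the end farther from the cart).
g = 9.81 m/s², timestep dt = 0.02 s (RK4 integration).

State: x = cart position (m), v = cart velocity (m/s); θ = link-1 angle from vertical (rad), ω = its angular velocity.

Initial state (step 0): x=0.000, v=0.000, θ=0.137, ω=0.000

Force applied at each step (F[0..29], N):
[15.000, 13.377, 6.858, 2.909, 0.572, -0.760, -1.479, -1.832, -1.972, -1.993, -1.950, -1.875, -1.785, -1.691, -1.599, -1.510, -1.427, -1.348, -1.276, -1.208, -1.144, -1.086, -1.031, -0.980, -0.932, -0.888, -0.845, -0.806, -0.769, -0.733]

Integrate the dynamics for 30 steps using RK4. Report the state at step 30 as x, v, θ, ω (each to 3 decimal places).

apply F[0]=+15.000 → step 1: x=0.003, v=0.316, θ=0.134, ω=-0.337
apply F[1]=+13.377 → step 2: x=0.012, v=0.597, θ=0.124, ω=-0.635
apply F[2]=+6.858 → step 3: x=0.026, v=0.732, θ=0.110, ω=-0.765
apply F[3]=+2.909 → step 4: x=0.041, v=0.779, θ=0.094, ω=-0.798
apply F[4]=+0.572 → step 5: x=0.056, v=0.776, θ=0.079, ω=-0.774
apply F[5]=-0.760 → step 6: x=0.071, v=0.745, θ=0.064, ω=-0.721
apply F[6]=-1.479 → step 7: x=0.086, v=0.700, θ=0.050, ω=-0.655
apply F[7]=-1.832 → step 8: x=0.099, v=0.648, θ=0.038, ω=-0.585
apply F[8]=-1.972 → step 9: x=0.112, v=0.596, θ=0.027, ω=-0.516
apply F[9]=-1.993 → step 10: x=0.123, v=0.546, θ=0.017, ω=-0.451
apply F[10]=-1.950 → step 11: x=0.134, v=0.498, θ=0.008, ω=-0.392
apply F[11]=-1.875 → step 12: x=0.143, v=0.453, θ=0.001, ω=-0.339
apply F[12]=-1.785 → step 13: x=0.152, v=0.412, θ=-0.005, ω=-0.291
apply F[13]=-1.691 → step 14: x=0.160, v=0.374, θ=-0.011, ω=-0.248
apply F[14]=-1.599 → step 15: x=0.167, v=0.340, θ=-0.015, ω=-0.210
apply F[15]=-1.510 → step 16: x=0.173, v=0.308, θ=-0.019, ω=-0.177
apply F[16]=-1.427 → step 17: x=0.179, v=0.279, θ=-0.022, ω=-0.148
apply F[17]=-1.348 → step 18: x=0.184, v=0.253, θ=-0.025, ω=-0.122
apply F[18]=-1.276 → step 19: x=0.189, v=0.228, θ=-0.027, ω=-0.099
apply F[19]=-1.208 → step 20: x=0.194, v=0.206, θ=-0.029, ω=-0.080
apply F[20]=-1.144 → step 21: x=0.198, v=0.185, θ=-0.030, ω=-0.062
apply F[21]=-1.086 → step 22: x=0.201, v=0.166, θ=-0.031, ω=-0.047
apply F[22]=-1.031 → step 23: x=0.204, v=0.149, θ=-0.032, ω=-0.034
apply F[23]=-0.980 → step 24: x=0.207, v=0.133, θ=-0.033, ω=-0.022
apply F[24]=-0.932 → step 25: x=0.210, v=0.118, θ=-0.033, ω=-0.012
apply F[25]=-0.888 → step 26: x=0.212, v=0.104, θ=-0.033, ω=-0.004
apply F[26]=-0.845 → step 27: x=0.214, v=0.091, θ=-0.033, ω=0.004
apply F[27]=-0.806 → step 28: x=0.215, v=0.079, θ=-0.033, ω=0.010
apply F[28]=-0.769 → step 29: x=0.217, v=0.068, θ=-0.033, ω=0.016
apply F[29]=-0.733 → step 30: x=0.218, v=0.057, θ=-0.033, ω=0.020

Answer: x=0.218, v=0.057, θ=-0.033, ω=0.020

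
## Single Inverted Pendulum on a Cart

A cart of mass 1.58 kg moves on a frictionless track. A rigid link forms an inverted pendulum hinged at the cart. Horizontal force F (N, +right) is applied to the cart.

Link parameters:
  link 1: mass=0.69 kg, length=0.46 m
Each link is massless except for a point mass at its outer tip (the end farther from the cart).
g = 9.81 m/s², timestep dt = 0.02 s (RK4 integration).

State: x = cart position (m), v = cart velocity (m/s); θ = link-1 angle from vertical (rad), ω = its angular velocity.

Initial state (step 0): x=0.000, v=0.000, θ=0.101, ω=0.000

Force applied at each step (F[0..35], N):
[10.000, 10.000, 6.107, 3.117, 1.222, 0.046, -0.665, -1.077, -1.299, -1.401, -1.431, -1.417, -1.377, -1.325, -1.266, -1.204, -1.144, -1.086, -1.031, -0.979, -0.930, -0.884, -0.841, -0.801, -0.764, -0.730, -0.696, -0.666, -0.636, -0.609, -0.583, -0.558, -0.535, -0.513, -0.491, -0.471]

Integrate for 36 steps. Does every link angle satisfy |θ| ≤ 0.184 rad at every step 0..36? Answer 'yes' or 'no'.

Answer: yes

Derivation:
apply F[0]=+10.000 → step 1: x=0.001, v=0.118, θ=0.099, ω=-0.212
apply F[1]=+10.000 → step 2: x=0.005, v=0.236, θ=0.093, ω=-0.426
apply F[2]=+6.107 → step 3: x=0.010, v=0.305, θ=0.083, ω=-0.539
apply F[3]=+3.117 → step 4: x=0.017, v=0.338, θ=0.072, ω=-0.578
apply F[4]=+1.222 → step 5: x=0.023, v=0.348, θ=0.060, ω=-0.571
apply F[5]=+0.046 → step 6: x=0.030, v=0.344, θ=0.049, ω=-0.539
apply F[6]=-0.665 → step 7: x=0.037, v=0.332, θ=0.039, ω=-0.494
apply F[7]=-1.077 → step 8: x=0.044, v=0.315, θ=0.029, ω=-0.443
apply F[8]=-1.299 → step 9: x=0.050, v=0.297, θ=0.021, ω=-0.392
apply F[9]=-1.401 → step 10: x=0.055, v=0.277, θ=0.014, ω=-0.343
apply F[10]=-1.431 → step 11: x=0.061, v=0.258, θ=0.007, ω=-0.297
apply F[11]=-1.417 → step 12: x=0.066, v=0.240, θ=0.002, ω=-0.256
apply F[12]=-1.377 → step 13: x=0.070, v=0.223, θ=-0.003, ω=-0.218
apply F[13]=-1.325 → step 14: x=0.075, v=0.206, θ=-0.007, ω=-0.185
apply F[14]=-1.266 → step 15: x=0.079, v=0.191, θ=-0.010, ω=-0.155
apply F[15]=-1.204 → step 16: x=0.082, v=0.177, θ=-0.013, ω=-0.129
apply F[16]=-1.144 → step 17: x=0.086, v=0.164, θ=-0.015, ω=-0.106
apply F[17]=-1.086 → step 18: x=0.089, v=0.151, θ=-0.017, ω=-0.087
apply F[18]=-1.031 → step 19: x=0.092, v=0.140, θ=-0.019, ω=-0.069
apply F[19]=-0.979 → step 20: x=0.094, v=0.129, θ=-0.020, ω=-0.054
apply F[20]=-0.930 → step 21: x=0.097, v=0.119, θ=-0.021, ω=-0.042
apply F[21]=-0.884 → step 22: x=0.099, v=0.110, θ=-0.022, ω=-0.030
apply F[22]=-0.841 → step 23: x=0.101, v=0.101, θ=-0.022, ω=-0.021
apply F[23]=-0.801 → step 24: x=0.103, v=0.093, θ=-0.023, ω=-0.013
apply F[24]=-0.764 → step 25: x=0.105, v=0.085, θ=-0.023, ω=-0.006
apply F[25]=-0.730 → step 26: x=0.107, v=0.078, θ=-0.023, ω=0.000
apply F[26]=-0.696 → step 27: x=0.108, v=0.071, θ=-0.023, ω=0.005
apply F[27]=-0.666 → step 28: x=0.110, v=0.065, θ=-0.023, ω=0.010
apply F[28]=-0.636 → step 29: x=0.111, v=0.058, θ=-0.023, ω=0.013
apply F[29]=-0.609 → step 30: x=0.112, v=0.053, θ=-0.022, ω=0.016
apply F[30]=-0.583 → step 31: x=0.113, v=0.047, θ=-0.022, ω=0.019
apply F[31]=-0.558 → step 32: x=0.114, v=0.042, θ=-0.021, ω=0.021
apply F[32]=-0.535 → step 33: x=0.115, v=0.037, θ=-0.021, ω=0.023
apply F[33]=-0.513 → step 34: x=0.115, v=0.032, θ=-0.021, ω=0.024
apply F[34]=-0.491 → step 35: x=0.116, v=0.028, θ=-0.020, ω=0.025
apply F[35]=-0.471 → step 36: x=0.116, v=0.024, θ=-0.020, ω=0.026
Max |angle| over trajectory = 0.101 rad; bound = 0.184 → within bound.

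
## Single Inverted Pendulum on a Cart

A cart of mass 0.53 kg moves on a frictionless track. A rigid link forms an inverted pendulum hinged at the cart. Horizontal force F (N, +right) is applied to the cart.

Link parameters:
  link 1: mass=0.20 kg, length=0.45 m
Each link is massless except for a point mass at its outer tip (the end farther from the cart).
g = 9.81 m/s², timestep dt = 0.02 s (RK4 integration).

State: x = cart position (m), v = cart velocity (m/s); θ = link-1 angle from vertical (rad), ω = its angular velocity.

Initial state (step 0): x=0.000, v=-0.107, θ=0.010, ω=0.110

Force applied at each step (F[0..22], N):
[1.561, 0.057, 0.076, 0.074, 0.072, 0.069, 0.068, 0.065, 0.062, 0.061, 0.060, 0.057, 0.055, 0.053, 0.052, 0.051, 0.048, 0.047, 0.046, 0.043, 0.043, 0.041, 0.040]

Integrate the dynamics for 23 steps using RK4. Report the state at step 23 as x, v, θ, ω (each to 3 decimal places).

apply F[0]=+1.561 → step 1: x=-0.002, v=-0.049, θ=0.011, ω=-0.014
apply F[1]=+0.057 → step 2: x=-0.003, v=-0.048, θ=0.011, ω=-0.013
apply F[2]=+0.076 → step 3: x=-0.003, v=-0.045, θ=0.010, ω=-0.013
apply F[3]=+0.074 → step 4: x=-0.004, v=-0.043, θ=0.010, ω=-0.013
apply F[4]=+0.072 → step 5: x=-0.005, v=-0.041, θ=0.010, ω=-0.013
apply F[5]=+0.069 → step 6: x=-0.006, v=-0.040, θ=0.010, ω=-0.013
apply F[6]=+0.068 → step 7: x=-0.007, v=-0.038, θ=0.009, ω=-0.013
apply F[7]=+0.065 → step 8: x=-0.008, v=-0.036, θ=0.009, ω=-0.013
apply F[8]=+0.062 → step 9: x=-0.008, v=-0.034, θ=0.009, ω=-0.012
apply F[9]=+0.061 → step 10: x=-0.009, v=-0.033, θ=0.009, ω=-0.012
apply F[10]=+0.060 → step 11: x=-0.010, v=-0.031, θ=0.008, ω=-0.012
apply F[11]=+0.057 → step 12: x=-0.010, v=-0.029, θ=0.008, ω=-0.012
apply F[12]=+0.055 → step 13: x=-0.011, v=-0.028, θ=0.008, ω=-0.012
apply F[13]=+0.053 → step 14: x=-0.011, v=-0.027, θ=0.008, ω=-0.011
apply F[14]=+0.052 → step 15: x=-0.012, v=-0.025, θ=0.007, ω=-0.011
apply F[15]=+0.051 → step 16: x=-0.012, v=-0.024, θ=0.007, ω=-0.011
apply F[16]=+0.048 → step 17: x=-0.013, v=-0.022, θ=0.007, ω=-0.011
apply F[17]=+0.047 → step 18: x=-0.013, v=-0.021, θ=0.007, ω=-0.011
apply F[18]=+0.046 → step 19: x=-0.014, v=-0.020, θ=0.007, ω=-0.010
apply F[19]=+0.043 → step 20: x=-0.014, v=-0.019, θ=0.006, ω=-0.010
apply F[20]=+0.043 → step 21: x=-0.014, v=-0.018, θ=0.006, ω=-0.010
apply F[21]=+0.041 → step 22: x=-0.015, v=-0.017, θ=0.006, ω=-0.010
apply F[22]=+0.040 → step 23: x=-0.015, v=-0.016, θ=0.006, ω=-0.009

Answer: x=-0.015, v=-0.016, θ=0.006, ω=-0.009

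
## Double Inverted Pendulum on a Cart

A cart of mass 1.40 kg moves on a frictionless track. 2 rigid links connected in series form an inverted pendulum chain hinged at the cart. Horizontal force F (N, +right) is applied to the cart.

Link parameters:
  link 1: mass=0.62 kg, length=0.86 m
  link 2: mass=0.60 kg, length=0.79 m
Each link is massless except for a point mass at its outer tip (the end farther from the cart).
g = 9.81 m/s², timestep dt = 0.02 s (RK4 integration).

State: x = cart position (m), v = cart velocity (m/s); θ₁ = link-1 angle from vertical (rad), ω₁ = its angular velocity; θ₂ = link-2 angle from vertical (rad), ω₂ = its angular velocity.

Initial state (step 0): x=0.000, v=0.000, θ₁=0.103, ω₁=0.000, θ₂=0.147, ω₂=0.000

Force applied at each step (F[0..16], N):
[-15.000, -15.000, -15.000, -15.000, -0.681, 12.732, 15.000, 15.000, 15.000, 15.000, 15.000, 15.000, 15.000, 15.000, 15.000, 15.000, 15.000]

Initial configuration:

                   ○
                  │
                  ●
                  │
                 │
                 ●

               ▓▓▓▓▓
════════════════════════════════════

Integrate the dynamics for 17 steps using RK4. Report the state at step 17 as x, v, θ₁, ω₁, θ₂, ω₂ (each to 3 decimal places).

apply F[0]=-15.000 → step 1: x=-0.002, v=-0.230, θ₁=0.106, ω₁=0.281, θ₂=0.147, ω₂=0.018
apply F[1]=-15.000 → step 2: x=-0.009, v=-0.460, θ₁=0.114, ω₁=0.565, θ₂=0.148, ω₂=0.034
apply F[2]=-15.000 → step 3: x=-0.021, v=-0.691, θ₁=0.128, ω₁=0.854, θ₂=0.149, ω₂=0.045
apply F[3]=-15.000 → step 4: x=-0.037, v=-0.922, θ₁=0.148, ω₁=1.150, θ₂=0.149, ω₂=0.049
apply F[4]=-0.681 → step 5: x=-0.056, v=-0.955, θ₁=0.172, ω₁=1.226, θ₂=0.150, ω₂=0.045
apply F[5]=+12.732 → step 6: x=-0.073, v=-0.804, θ₁=0.195, ω₁=1.103, θ₂=0.151, ω₂=0.028
apply F[6]=+15.000 → step 7: x=-0.087, v=-0.627, θ₁=0.216, ω₁=0.961, θ₂=0.151, ω₂=-0.000
apply F[7]=+15.000 → step 8: x=-0.098, v=-0.455, θ₁=0.234, ω₁=0.835, θ₂=0.151, ω₂=-0.040
apply F[8]=+15.000 → step 9: x=-0.106, v=-0.286, θ₁=0.250, ω₁=0.721, θ₂=0.150, ω₂=-0.090
apply F[9]=+15.000 → step 10: x=-0.110, v=-0.121, θ₁=0.263, ω₁=0.620, θ₂=0.147, ω₂=-0.149
apply F[10]=+15.000 → step 11: x=-0.111, v=0.042, θ₁=0.274, ω₁=0.529, θ₂=0.144, ω₂=-0.217
apply F[11]=+15.000 → step 12: x=-0.108, v=0.202, θ₁=0.284, ω₁=0.447, θ₂=0.139, ω₂=-0.294
apply F[12]=+15.000 → step 13: x=-0.103, v=0.361, θ₁=0.292, ω₁=0.372, θ₂=0.132, ω₂=-0.379
apply F[13]=+15.000 → step 14: x=-0.094, v=0.518, θ₁=0.299, ω₁=0.305, θ₂=0.123, ω₂=-0.472
apply F[14]=+15.000 → step 15: x=-0.082, v=0.674, θ₁=0.305, ω₁=0.244, θ₂=0.113, ω₂=-0.574
apply F[15]=+15.000 → step 16: x=-0.067, v=0.830, θ₁=0.309, ω₁=0.188, θ₂=0.100, ω₂=-0.684
apply F[16]=+15.000 → step 17: x=-0.049, v=0.986, θ₁=0.312, ω₁=0.136, θ₂=0.086, ω₂=-0.802

Answer: x=-0.049, v=0.986, θ₁=0.312, ω₁=0.136, θ₂=0.086, ω₂=-0.802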